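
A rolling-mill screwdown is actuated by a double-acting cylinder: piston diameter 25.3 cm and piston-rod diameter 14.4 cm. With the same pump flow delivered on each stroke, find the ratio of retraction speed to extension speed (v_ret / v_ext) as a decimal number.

Cap-side area A_cap = π/4 × (25.3 cm)² = 502.7 cm^2
Rod-side annular area A_ann = π/4 × (25.3² − 14.4²) = 339.9 cm^2
For equal Q, v ∝ 1/A, so v_ret/v_ext = A_cap/A_ann.

v_ret/v_ext ≈ 1.48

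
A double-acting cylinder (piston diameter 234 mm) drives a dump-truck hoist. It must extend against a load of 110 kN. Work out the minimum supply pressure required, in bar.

Cap-side area A_cap = π/4 × (234 mm)² = 43010 mm^2
P = F / A = 110 kN / A

P ≈ 25.6 bar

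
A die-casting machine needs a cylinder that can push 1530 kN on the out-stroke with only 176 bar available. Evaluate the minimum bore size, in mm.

D ≈ 333 mm

Extension force acts on the full piston face: F = P × (π/4)D².
D = √(4F / (πP)) = √(4 × 1530 kN / (π × 176 bar))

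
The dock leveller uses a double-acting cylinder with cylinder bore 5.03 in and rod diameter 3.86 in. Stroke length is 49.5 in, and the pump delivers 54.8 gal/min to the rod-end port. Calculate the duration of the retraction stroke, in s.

t ≈ 1.92 s

Rod-side annular area A_ann = π/4 × (5.03² − 3.86²) = 8.169 in^2
Swept volume V = A × L; t = V / Q = A·L / Q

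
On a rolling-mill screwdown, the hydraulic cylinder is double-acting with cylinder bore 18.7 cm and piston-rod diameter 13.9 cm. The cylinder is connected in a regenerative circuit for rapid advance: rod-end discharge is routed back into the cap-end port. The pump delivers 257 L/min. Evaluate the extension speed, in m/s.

In regeneration the rod-end outflow joins the pump flow into the cap end, so the net volume the pump must supply per unit advance equals the rod cross-section area.
Rod cross-section A_rod = π/4 × (13.9 cm)² = 151.7 cm^2
v = Q_pump / A_rod

v ≈ 0.282 m/s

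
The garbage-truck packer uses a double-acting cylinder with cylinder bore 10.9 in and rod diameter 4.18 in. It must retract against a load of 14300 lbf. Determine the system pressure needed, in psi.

Rod-side annular area A_ann = π/4 × (10.9² − 4.18²) = 79.59 in^2
Retraction: pressure acts on the annular area.
P = F / A = 14300 lbf / A

P ≈ 180 psi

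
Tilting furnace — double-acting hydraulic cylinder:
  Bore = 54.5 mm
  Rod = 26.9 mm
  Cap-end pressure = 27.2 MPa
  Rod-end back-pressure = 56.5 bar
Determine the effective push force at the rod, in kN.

Cap-side area A_cap = π/4 × (54.5 mm)² = 2333 mm^2
Rod-side annular area A_ann = π/4 × (54.5² − 26.9²) = 1765 mm^2
Net thrust = P_cap·A_cap − P_rod·A_ann = 63.45 kN − 9.969 kN

F ≈ 53.5 kN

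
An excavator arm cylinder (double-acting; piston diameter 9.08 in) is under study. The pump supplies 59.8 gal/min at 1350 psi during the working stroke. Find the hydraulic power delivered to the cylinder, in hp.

W ≈ 47.1 hp

Hydraulic power = P × Q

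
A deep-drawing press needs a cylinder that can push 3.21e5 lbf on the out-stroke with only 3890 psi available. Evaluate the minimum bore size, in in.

Extension force acts on the full piston face: F = P × (π/4)D².
D = √(4F / (πP)) = √(4 × 3.21e5 lbf / (π × 3890 psi))

D ≈ 10.3 in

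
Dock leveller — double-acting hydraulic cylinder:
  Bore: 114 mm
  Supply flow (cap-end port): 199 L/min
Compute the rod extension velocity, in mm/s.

v ≈ 325 mm/s

Cap-side area A_cap = π/4 × (114 mm)² = 10210 mm^2
v = Q / A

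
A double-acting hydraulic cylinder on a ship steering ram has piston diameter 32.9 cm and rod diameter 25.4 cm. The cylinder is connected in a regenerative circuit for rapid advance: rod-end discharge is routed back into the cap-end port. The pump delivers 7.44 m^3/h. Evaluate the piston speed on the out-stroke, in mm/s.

v ≈ 40.8 mm/s

In regeneration the rod-end outflow joins the pump flow into the cap end, so the net volume the pump must supply per unit advance equals the rod cross-section area.
Rod cross-section A_rod = π/4 × (25.4 cm)² = 506.7 cm^2
v = Q_pump / A_rod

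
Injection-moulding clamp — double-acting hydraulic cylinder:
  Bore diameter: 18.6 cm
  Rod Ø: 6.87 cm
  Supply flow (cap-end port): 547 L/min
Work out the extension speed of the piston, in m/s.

v ≈ 0.336 m/s

Cap-side area A_cap = π/4 × (18.6 cm)² = 271.7 cm^2
v = Q / A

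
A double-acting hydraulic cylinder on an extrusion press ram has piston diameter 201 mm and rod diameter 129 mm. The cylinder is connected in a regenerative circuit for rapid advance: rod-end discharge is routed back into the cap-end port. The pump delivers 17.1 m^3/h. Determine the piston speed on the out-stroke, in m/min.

In regeneration the rod-end outflow joins the pump flow into the cap end, so the net volume the pump must supply per unit advance equals the rod cross-section area.
Rod cross-section A_rod = π/4 × (129 mm)² = 13070 mm^2
v = Q_pump / A_rod

v ≈ 21.8 m/min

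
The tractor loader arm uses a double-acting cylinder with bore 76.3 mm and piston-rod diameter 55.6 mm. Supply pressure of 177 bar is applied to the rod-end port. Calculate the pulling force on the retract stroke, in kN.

Rod-side annular area A_ann = π/4 × (76.3² − 55.6²) = 2144 mm^2
On retraction the pressure acts on the annular area (bore minus rod).
F = P × A_ann

F ≈ 38.0 kN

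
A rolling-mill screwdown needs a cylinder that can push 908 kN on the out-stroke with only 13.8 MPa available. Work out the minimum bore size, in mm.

Extension force acts on the full piston face: F = P × (π/4)D².
D = √(4F / (πP)) = √(4 × 908 kN / (π × 13.8 MPa))

D ≈ 289 mm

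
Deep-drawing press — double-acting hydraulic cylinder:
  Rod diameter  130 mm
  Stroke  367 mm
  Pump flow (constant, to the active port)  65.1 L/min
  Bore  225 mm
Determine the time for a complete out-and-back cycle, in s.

Cap-side area A_cap = π/4 × (225 mm)² = 39760 mm^2
Rod-side annular area A_ann = π/4 × (225² − 130²) = 26490 mm^2
t_ext = A_cap·L/Q = 13.45 s
t_ret = A_ann·L/Q = 8.959 s
t_cycle = t_ext + t_ret

t ≈ 22.4 s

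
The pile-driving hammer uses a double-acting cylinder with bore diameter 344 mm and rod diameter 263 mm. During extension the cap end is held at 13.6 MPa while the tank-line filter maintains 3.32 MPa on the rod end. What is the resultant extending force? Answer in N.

F ≈ 1.14e6 N

Cap-side area A_cap = π/4 × (344 mm)² = 92940 mm^2
Rod-side annular area A_ann = π/4 × (344² − 263²) = 38620 mm^2
Net thrust = P_cap·A_cap − P_rod·A_ann = 1.264e6 N − 1.282e5 N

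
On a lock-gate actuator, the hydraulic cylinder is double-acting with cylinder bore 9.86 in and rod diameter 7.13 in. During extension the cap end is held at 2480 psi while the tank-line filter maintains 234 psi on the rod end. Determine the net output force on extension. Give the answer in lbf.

Cap-side area A_cap = π/4 × (9.86 in)² = 76.36 in^2
Rod-side annular area A_ann = π/4 × (9.86² − 7.13²) = 36.43 in^2
Net thrust = P_cap·A_cap − P_rod·A_ann = 1.894e5 lbf − 8524 lbf

F ≈ 1.81e5 lbf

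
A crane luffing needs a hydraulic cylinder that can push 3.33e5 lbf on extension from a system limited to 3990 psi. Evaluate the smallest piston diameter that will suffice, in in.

Extension force acts on the full piston face: F = P × (π/4)D².
D = √(4F / (πP)) = √(4 × 3.33e5 lbf / (π × 3990 psi))

D ≈ 10.3 in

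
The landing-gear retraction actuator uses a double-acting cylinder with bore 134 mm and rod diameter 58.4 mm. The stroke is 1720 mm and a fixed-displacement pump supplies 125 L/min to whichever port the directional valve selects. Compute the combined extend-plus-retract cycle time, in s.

Cap-side area A_cap = π/4 × (134 mm)² = 14100 mm^2
Rod-side annular area A_ann = π/4 × (134² − 58.4²) = 11420 mm^2
t_ext = A_cap·L/Q = 11.64 s
t_ret = A_ann·L/Q = 9.432 s
t_cycle = t_ext + t_ret

t ≈ 21.1 s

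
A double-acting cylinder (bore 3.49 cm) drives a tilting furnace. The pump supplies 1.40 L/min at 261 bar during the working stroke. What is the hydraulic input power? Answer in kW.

W ≈ 0.609 kW

Hydraulic power = P × Q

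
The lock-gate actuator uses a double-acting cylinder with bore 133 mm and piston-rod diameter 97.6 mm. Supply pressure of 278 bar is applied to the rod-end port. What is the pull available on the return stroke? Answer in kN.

F ≈ 178 kN

Rod-side annular area A_ann = π/4 × (133² − 97.6²) = 6411 mm^2
On retraction the pressure acts on the annular area (bore minus rod).
F = P × A_ann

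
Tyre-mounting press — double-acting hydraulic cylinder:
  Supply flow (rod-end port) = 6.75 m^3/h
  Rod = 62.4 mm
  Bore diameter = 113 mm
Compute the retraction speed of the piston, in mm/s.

v ≈ 269 mm/s

Rod-side annular area A_ann = π/4 × (113² − 62.4²) = 6971 mm^2
Flow into the rod-end port fills the annular volume.
v = Q / A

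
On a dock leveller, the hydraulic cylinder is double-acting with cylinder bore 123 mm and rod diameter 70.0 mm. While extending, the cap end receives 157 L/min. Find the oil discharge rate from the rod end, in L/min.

Cap-side area A_cap = π/4 × (123 mm)² = 11880 mm^2
Rod-side annular area A_ann = π/4 × (123² − 70.0²) = 8034 mm^2
Piston speed v = Q_in/A_cap; rod-end outflow Q_out = v × A_ann = Q_in × A_ann/A_cap.

Q_out ≈ 106 L/min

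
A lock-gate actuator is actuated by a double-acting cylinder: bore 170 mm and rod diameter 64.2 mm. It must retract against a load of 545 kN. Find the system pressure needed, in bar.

Rod-side annular area A_ann = π/4 × (170² − 64.2²) = 19460 mm^2
Retraction: pressure acts on the annular area.
P = F / A = 545 kN / A

P ≈ 280 bar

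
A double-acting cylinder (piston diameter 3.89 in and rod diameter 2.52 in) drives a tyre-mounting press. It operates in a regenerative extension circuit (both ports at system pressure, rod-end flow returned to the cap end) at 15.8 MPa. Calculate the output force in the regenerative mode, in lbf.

With equal pressure on both faces, forces on the annular region cancel; the net push is pressure × rod cross-section.
Rod cross-section A_rod = π/4 × (2.52 in)² = 4.988 in^2
F = P × A_rod

F ≈ 11400 lbf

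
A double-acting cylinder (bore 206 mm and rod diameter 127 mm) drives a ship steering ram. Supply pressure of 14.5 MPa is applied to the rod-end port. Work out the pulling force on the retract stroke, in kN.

Rod-side annular area A_ann = π/4 × (206² − 127²) = 20660 mm^2
On retraction the pressure acts on the annular area (bore minus rod).
F = P × A_ann

F ≈ 300 kN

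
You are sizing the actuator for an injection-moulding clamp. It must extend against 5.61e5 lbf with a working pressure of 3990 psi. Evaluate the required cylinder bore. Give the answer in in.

D ≈ 13.4 in

Extension force acts on the full piston face: F = P × (π/4)D².
D = √(4F / (πP)) = √(4 × 5.61e5 lbf / (π × 3990 psi))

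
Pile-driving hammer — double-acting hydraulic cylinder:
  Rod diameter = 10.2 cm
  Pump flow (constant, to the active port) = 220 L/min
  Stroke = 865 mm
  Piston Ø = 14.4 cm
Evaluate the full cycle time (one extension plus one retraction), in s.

t ≈ 5.76 s

Cap-side area A_cap = π/4 × (14.4 cm)² = 162.9 cm^2
Rod-side annular area A_ann = π/4 × (14.4² − 10.2²) = 81.15 cm^2
t_ext = A_cap·L/Q = 3.842 s
t_ret = A_ann·L/Q = 1.914 s
t_cycle = t_ext + t_ret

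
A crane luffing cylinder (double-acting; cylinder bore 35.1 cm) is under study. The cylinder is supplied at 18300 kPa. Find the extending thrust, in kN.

Cap-side area A_cap = π/4 × (35.1 cm)² = 967.6 cm^2
F = P × A_cap = 18300 kPa × A_cap

F ≈ 1770 kN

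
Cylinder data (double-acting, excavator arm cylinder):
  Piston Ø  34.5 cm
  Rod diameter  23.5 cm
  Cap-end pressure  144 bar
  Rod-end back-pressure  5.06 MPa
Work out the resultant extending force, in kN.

Cap-side area A_cap = π/4 × (34.5 cm)² = 934.8 cm^2
Rod-side annular area A_ann = π/4 × (34.5² − 23.5²) = 501.1 cm^2
Net thrust = P_cap·A_cap − P_rod·A_ann = 1346 kN − 253.5 kN

F ≈ 1090 kN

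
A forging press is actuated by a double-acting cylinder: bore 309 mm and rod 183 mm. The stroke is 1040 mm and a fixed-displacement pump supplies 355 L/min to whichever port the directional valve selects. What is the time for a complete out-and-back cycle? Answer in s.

t ≈ 21.7 s

Cap-side area A_cap = π/4 × (309 mm)² = 74990 mm^2
Rod-side annular area A_ann = π/4 × (309² − 183²) = 48690 mm^2
t_ext = A_cap·L/Q = 13.18 s
t_ret = A_ann·L/Q = 8.558 s
t_cycle = t_ext + t_ret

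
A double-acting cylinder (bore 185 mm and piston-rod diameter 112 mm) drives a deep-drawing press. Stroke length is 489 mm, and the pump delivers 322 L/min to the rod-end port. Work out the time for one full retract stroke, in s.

Rod-side annular area A_ann = π/4 × (185² − 112²) = 17030 mm^2
Swept volume V = A × L; t = V / Q = A·L / Q

t ≈ 1.55 s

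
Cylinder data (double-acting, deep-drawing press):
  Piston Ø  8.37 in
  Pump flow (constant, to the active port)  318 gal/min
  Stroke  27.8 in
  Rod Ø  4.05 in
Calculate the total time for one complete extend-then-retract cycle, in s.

t ≈ 2.21 s

Cap-side area A_cap = π/4 × (8.37 in)² = 55.02 in^2
Rod-side annular area A_ann = π/4 × (8.37² − 4.05²) = 42.14 in^2
t_ext = A_cap·L/Q = 1.249 s
t_ret = A_ann·L/Q = 0.9569 s
t_cycle = t_ext + t_ret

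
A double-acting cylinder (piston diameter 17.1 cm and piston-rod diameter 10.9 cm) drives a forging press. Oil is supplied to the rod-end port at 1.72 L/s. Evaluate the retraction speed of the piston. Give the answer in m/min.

v ≈ 7.57 m/min

Rod-side annular area A_ann = π/4 × (17.1² − 10.9²) = 136.3 cm^2
Flow into the rod-end port fills the annular volume.
v = Q / A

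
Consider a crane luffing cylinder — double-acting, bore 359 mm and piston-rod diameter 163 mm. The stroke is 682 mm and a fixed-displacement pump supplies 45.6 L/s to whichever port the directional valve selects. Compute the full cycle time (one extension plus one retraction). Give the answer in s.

Cap-side area A_cap = π/4 × (359 mm)² = 1.012e5 mm^2
Rod-side annular area A_ann = π/4 × (359² − 163²) = 80360 mm^2
t_ext = A_cap·L/Q = 1.514 s
t_ret = A_ann·L/Q = 1.202 s
t_cycle = t_ext + t_ret

t ≈ 2.72 s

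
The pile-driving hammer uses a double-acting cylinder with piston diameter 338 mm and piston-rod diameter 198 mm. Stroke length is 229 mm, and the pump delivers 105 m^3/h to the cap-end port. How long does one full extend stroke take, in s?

Cap-side area A_cap = π/4 × (338 mm)² = 89730 mm^2
Swept volume V = A × L; t = V / Q = A·L / Q

t ≈ 0.704 s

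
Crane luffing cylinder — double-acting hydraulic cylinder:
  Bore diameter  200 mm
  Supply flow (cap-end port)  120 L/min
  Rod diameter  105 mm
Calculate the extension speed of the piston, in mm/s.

v ≈ 63.7 mm/s

Cap-side area A_cap = π/4 × (200 mm)² = 31420 mm^2
v = Q / A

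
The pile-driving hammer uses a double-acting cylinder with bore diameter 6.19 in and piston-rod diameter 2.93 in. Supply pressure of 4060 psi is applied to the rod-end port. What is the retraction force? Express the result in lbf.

F ≈ 94800 lbf

Rod-side annular area A_ann = π/4 × (6.19² − 2.93²) = 23.35 in^2
On retraction the pressure acts on the annular area (bore minus rod).
F = P × A_ann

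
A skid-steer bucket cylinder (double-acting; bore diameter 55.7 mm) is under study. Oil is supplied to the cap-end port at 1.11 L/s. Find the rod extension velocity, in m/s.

Cap-side area A_cap = π/4 × (55.7 mm)² = 2437 mm^2
v = Q / A

v ≈ 0.456 m/s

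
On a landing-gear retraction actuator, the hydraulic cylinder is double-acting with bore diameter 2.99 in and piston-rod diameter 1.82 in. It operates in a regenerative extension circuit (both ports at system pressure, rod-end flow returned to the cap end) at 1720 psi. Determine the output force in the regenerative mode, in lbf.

F ≈ 4470 lbf

With equal pressure on both faces, forces on the annular region cancel; the net push is pressure × rod cross-section.
Rod cross-section A_rod = π/4 × (1.82 in)² = 2.602 in^2
F = P × A_rod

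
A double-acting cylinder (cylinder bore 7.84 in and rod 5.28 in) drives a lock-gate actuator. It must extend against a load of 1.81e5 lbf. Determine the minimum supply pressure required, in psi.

P ≈ 3750 psi

Cap-side area A_cap = π/4 × (7.84 in)² = 48.27 in^2
P = F / A = 1.81e5 lbf / A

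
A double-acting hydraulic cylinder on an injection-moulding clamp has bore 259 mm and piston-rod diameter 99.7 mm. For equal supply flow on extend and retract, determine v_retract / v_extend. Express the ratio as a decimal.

v_ret/v_ext ≈ 1.17

Cap-side area A_cap = π/4 × (259 mm)² = 52690 mm^2
Rod-side annular area A_ann = π/4 × (259² − 99.7²) = 44880 mm^2
For equal Q, v ∝ 1/A, so v_ret/v_ext = A_cap/A_ann.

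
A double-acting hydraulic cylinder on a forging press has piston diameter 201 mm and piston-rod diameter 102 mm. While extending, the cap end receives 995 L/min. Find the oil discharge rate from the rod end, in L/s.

Cap-side area A_cap = π/4 × (201 mm)² = 31730 mm^2
Rod-side annular area A_ann = π/4 × (201² − 102²) = 23560 mm^2
Piston speed v = Q_in/A_cap; rod-end outflow Q_out = v × A_ann = Q_in × A_ann/A_cap.

Q_out ≈ 12.3 L/s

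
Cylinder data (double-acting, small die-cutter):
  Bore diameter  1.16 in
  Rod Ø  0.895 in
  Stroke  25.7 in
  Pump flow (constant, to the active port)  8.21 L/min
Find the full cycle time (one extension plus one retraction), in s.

Cap-side area A_cap = π/4 × (1.16 in)² = 1.057 in^2
Rod-side annular area A_ann = π/4 × (1.16² − 0.895²) = 0.4277 in^2
t_ext = A_cap·L/Q = 3.253 s
t_ret = A_ann·L/Q = 1.316 s
t_cycle = t_ext + t_ret

t ≈ 4.57 s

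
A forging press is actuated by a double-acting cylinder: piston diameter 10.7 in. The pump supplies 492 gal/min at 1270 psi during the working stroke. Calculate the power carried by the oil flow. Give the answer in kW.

W ≈ 272 kW

Hydraulic power = P × Q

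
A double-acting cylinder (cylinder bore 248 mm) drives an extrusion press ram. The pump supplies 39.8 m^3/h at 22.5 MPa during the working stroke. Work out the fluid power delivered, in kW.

Hydraulic power = P × Q

W ≈ 249 kW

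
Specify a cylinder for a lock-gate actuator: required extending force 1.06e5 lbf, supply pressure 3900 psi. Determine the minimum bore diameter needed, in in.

D ≈ 5.88 in

Extension force acts on the full piston face: F = P × (π/4)D².
D = √(4F / (πP)) = √(4 × 1.06e5 lbf / (π × 3900 psi))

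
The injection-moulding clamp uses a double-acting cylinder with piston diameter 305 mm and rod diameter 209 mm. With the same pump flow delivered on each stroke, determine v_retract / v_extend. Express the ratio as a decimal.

Cap-side area A_cap = π/4 × (305 mm)² = 73060 mm^2
Rod-side annular area A_ann = π/4 × (305² − 209²) = 38750 mm^2
For equal Q, v ∝ 1/A, so v_ret/v_ext = A_cap/A_ann.

v_ret/v_ext ≈ 1.89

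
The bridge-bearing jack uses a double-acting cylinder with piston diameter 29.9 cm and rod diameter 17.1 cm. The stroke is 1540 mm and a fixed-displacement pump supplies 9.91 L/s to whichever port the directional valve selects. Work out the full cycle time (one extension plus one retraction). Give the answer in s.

t ≈ 18.3 s

Cap-side area A_cap = π/4 × (29.9 cm)² = 702.2 cm^2
Rod-side annular area A_ann = π/4 × (29.9² − 17.1²) = 472.5 cm^2
t_ext = A_cap·L/Q = 10.91 s
t_ret = A_ann·L/Q = 7.343 s
t_cycle = t_ext + t_ret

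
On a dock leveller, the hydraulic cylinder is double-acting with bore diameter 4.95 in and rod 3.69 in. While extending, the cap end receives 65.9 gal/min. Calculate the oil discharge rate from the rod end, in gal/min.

Q_out ≈ 29.3 gal/min

Cap-side area A_cap = π/4 × (4.95 in)² = 19.24 in^2
Rod-side annular area A_ann = π/4 × (4.95² − 3.69²) = 8.550 in^2
Piston speed v = Q_in/A_cap; rod-end outflow Q_out = v × A_ann = Q_in × A_ann/A_cap.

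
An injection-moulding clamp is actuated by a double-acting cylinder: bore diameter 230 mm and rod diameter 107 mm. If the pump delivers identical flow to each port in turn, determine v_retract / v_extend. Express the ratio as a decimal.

v_ret/v_ext ≈ 1.28

Cap-side area A_cap = π/4 × (230 mm)² = 41550 mm^2
Rod-side annular area A_ann = π/4 × (230² − 107²) = 32560 mm^2
For equal Q, v ∝ 1/A, so v_ret/v_ext = A_cap/A_ann.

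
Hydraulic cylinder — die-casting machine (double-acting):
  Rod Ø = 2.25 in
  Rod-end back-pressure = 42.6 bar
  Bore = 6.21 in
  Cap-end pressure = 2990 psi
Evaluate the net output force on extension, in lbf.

Cap-side area A_cap = π/4 × (6.21 in)² = 30.29 in^2
Rod-side annular area A_ann = π/4 × (6.21² − 2.25²) = 26.31 in^2
Net thrust = P_cap·A_cap − P_rod·A_ann = 90560 lbf − 16260 lbf

F ≈ 74300 lbf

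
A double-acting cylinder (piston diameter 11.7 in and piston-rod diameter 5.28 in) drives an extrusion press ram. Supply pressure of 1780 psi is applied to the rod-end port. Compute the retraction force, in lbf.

F ≈ 1.52e5 lbf

Rod-side annular area A_ann = π/4 × (11.7² − 5.28²) = 85.62 in^2
On retraction the pressure acts on the annular area (bore minus rod).
F = P × A_ann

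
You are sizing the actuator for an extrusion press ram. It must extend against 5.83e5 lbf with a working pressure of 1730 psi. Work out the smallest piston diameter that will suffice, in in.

D ≈ 20.7 in

Extension force acts on the full piston face: F = P × (π/4)D².
D = √(4F / (πP)) = √(4 × 5.83e5 lbf / (π × 1730 psi))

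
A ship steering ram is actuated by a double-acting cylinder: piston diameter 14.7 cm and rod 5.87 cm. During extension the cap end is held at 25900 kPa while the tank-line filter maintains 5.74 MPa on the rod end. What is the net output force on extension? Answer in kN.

F ≈ 358 kN

Cap-side area A_cap = π/4 × (14.7 cm)² = 169.7 cm^2
Rod-side annular area A_ann = π/4 × (14.7² − 5.87²) = 142.7 cm^2
Net thrust = P_cap·A_cap − P_rod·A_ann = 439.6 kN − 81.88 kN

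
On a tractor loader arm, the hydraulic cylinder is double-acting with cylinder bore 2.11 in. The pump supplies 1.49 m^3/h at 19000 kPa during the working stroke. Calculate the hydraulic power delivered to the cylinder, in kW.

W ≈ 7.86 kW

Hydraulic power = P × Q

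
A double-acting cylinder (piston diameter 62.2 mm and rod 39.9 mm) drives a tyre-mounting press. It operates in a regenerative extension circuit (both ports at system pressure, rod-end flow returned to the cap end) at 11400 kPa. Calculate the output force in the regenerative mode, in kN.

F ≈ 14.3 kN

With equal pressure on both faces, forces on the annular region cancel; the net push is pressure × rod cross-section.
Rod cross-section A_rod = π/4 × (39.9 mm)² = 1250 mm^2
F = P × A_rod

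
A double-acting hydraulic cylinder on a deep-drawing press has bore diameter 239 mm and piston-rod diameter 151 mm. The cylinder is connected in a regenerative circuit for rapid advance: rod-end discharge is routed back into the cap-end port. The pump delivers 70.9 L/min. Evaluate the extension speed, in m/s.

In regeneration the rod-end outflow joins the pump flow into the cap end, so the net volume the pump must supply per unit advance equals the rod cross-section area.
Rod cross-section A_rod = π/4 × (151 mm)² = 17910 mm^2
v = Q_pump / A_rod

v ≈ 0.0660 m/s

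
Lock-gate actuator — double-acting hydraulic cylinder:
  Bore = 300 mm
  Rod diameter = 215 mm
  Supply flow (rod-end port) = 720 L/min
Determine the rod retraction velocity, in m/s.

Rod-side annular area A_ann = π/4 × (300² − 215²) = 34380 mm^2
Flow into the rod-end port fills the annular volume.
v = Q / A

v ≈ 0.349 m/s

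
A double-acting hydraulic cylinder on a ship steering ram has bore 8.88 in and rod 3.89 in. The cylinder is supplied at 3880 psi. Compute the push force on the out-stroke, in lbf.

Cap-side area A_cap = π/4 × (8.88 in)² = 61.93 in^2
F = P × A_cap = 3880 psi × A_cap

F ≈ 2.40e5 lbf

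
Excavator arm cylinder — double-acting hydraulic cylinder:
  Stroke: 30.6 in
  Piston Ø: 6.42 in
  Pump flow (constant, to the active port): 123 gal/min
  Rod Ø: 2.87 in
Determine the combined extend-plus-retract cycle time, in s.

Cap-side area A_cap = π/4 × (6.42 in)² = 32.37 in^2
Rod-side annular area A_ann = π/4 × (6.42² − 2.87²) = 25.90 in^2
t_ext = A_cap·L/Q = 2.092 s
t_ret = A_ann·L/Q = 1.674 s
t_cycle = t_ext + t_ret

t ≈ 3.77 s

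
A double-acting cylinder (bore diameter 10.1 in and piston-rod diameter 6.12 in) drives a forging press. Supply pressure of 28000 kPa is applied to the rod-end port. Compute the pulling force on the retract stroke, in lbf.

Rod-side annular area A_ann = π/4 × (10.1² − 6.12²) = 50.70 in^2
On retraction the pressure acts on the annular area (bore minus rod).
F = P × A_ann

F ≈ 2.06e5 lbf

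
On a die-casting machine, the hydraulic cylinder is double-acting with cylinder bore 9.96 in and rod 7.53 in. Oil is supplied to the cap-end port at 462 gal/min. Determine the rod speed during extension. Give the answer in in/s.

Cap-side area A_cap = π/4 × (9.96 in)² = 77.91 in^2
v = Q / A

v ≈ 22.8 in/s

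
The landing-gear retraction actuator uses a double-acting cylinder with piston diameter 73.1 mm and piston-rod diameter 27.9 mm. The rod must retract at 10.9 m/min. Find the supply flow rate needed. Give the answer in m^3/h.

Q ≈ 2.34 m^3/h

Rod-side annular area A_ann = π/4 × (73.1² − 27.9²) = 3585 mm^2
Q = A × v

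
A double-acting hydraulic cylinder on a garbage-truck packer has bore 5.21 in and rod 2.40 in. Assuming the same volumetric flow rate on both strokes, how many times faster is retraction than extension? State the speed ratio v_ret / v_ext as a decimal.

Cap-side area A_cap = π/4 × (5.21 in)² = 21.32 in^2
Rod-side annular area A_ann = π/4 × (5.21² − 2.40²) = 16.80 in^2
For equal Q, v ∝ 1/A, so v_ret/v_ext = A_cap/A_ann.

v_ret/v_ext ≈ 1.27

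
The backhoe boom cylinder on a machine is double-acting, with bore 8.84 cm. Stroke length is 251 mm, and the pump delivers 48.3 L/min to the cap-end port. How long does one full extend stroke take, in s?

t ≈ 1.91 s

Cap-side area A_cap = π/4 × (8.84 cm)² = 61.38 cm^2
Swept volume V = A × L; t = V / Q = A·L / Q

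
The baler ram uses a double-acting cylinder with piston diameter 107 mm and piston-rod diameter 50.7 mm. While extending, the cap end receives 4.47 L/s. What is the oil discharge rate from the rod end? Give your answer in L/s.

Cap-side area A_cap = π/4 × (107 mm)² = 8992 mm^2
Rod-side annular area A_ann = π/4 × (107² − 50.7²) = 6973 mm^2
Piston speed v = Q_in/A_cap; rod-end outflow Q_out = v × A_ann = Q_in × A_ann/A_cap.

Q_out ≈ 3.47 L/s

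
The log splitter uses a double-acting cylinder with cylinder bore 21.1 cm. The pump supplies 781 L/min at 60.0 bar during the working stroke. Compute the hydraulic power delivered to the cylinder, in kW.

W ≈ 78.1 kW

Hydraulic power = P × Q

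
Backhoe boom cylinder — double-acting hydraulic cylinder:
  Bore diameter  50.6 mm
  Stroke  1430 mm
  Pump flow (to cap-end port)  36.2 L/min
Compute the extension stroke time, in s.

t ≈ 4.77 s

Cap-side area A_cap = π/4 × (50.6 mm)² = 2011 mm^2
Swept volume V = A × L; t = V / Q = A·L / Q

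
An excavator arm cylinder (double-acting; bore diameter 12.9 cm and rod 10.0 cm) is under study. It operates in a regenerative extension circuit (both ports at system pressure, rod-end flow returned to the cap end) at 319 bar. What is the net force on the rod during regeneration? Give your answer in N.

With equal pressure on both faces, forces on the annular region cancel; the net push is pressure × rod cross-section.
Rod cross-section A_rod = π/4 × (10.0 cm)² = 78.54 cm^2
F = P × A_rod

F ≈ 2.51e5 N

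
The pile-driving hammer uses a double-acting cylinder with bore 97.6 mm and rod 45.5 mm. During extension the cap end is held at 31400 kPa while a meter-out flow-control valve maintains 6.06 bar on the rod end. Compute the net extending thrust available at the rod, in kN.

F ≈ 231 kN

Cap-side area A_cap = π/4 × (97.6 mm)² = 7482 mm^2
Rod-side annular area A_ann = π/4 × (97.6² − 45.5²) = 5856 mm^2
Net thrust = P_cap·A_cap − P_rod·A_ann = 234.9 kN − 3.548 kN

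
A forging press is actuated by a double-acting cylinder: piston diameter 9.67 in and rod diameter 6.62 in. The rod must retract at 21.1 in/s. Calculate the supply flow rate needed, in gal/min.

Rod-side annular area A_ann = π/4 × (9.67² − 6.62²) = 39.02 in^2
Q = A × v

Q ≈ 214 gal/min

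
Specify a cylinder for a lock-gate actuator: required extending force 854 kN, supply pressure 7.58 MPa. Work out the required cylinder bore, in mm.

Extension force acts on the full piston face: F = P × (π/4)D².
D = √(4F / (πP)) = √(4 × 854 kN / (π × 7.58 MPa))

D ≈ 379 mm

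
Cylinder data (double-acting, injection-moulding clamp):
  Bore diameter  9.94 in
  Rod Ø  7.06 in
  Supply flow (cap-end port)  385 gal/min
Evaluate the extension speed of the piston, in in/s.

Cap-side area A_cap = π/4 × (9.94 in)² = 77.60 in^2
v = Q / A

v ≈ 19.1 in/s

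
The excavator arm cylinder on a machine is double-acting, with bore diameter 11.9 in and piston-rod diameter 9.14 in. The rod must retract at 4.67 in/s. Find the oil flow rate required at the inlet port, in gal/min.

Rod-side annular area A_ann = π/4 × (11.9² − 9.14²) = 45.61 in^2
Q = A × v

Q ≈ 55.3 gal/min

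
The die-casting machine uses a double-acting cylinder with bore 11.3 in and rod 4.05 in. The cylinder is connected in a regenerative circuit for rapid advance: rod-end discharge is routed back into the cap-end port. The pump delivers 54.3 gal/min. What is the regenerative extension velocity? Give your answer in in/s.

In regeneration the rod-end outflow joins the pump flow into the cap end, so the net volume the pump must supply per unit advance equals the rod cross-section area.
Rod cross-section A_rod = π/4 × (4.05 in)² = 12.88 in^2
v = Q_pump / A_rod

v ≈ 16.2 in/s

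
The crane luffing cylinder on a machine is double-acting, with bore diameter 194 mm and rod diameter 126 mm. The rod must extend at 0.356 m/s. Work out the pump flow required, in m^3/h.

Cap-side area A_cap = π/4 × (194 mm)² = 29560 mm^2
Q = A × v

Q ≈ 37.9 m^3/h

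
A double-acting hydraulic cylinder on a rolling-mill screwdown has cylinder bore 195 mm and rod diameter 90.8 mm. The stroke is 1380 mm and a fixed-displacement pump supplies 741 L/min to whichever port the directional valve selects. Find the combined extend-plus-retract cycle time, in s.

Cap-side area A_cap = π/4 × (195 mm)² = 29860 mm^2
Rod-side annular area A_ann = π/4 × (195² − 90.8²) = 23390 mm^2
t_ext = A_cap·L/Q = 3.337 s
t_ret = A_ann·L/Q = 2.614 s
t_cycle = t_ext + t_ret

t ≈ 5.95 s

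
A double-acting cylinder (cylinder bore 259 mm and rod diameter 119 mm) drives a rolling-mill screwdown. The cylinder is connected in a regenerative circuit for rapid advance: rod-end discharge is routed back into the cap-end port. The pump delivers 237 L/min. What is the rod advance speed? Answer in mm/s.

v ≈ 355 mm/s

In regeneration the rod-end outflow joins the pump flow into the cap end, so the net volume the pump must supply per unit advance equals the rod cross-section area.
Rod cross-section A_rod = π/4 × (119 mm)² = 11120 mm^2
v = Q_pump / A_rod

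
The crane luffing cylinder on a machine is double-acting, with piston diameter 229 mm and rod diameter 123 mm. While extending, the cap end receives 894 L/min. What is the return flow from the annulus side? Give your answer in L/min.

Q_out ≈ 636 L/min

Cap-side area A_cap = π/4 × (229 mm)² = 41190 mm^2
Rod-side annular area A_ann = π/4 × (229² − 123²) = 29300 mm^2
Piston speed v = Q_in/A_cap; rod-end outflow Q_out = v × A_ann = Q_in × A_ann/A_cap.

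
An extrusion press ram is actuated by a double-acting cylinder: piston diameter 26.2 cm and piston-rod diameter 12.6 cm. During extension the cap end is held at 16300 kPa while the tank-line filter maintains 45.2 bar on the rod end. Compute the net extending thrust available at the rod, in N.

F ≈ 6.91e5 N

Cap-side area A_cap = π/4 × (26.2 cm)² = 539.1 cm^2
Rod-side annular area A_ann = π/4 × (26.2² − 12.6²) = 414.4 cm^2
Net thrust = P_cap·A_cap − P_rod·A_ann = 8.788e5 N − 1.873e5 N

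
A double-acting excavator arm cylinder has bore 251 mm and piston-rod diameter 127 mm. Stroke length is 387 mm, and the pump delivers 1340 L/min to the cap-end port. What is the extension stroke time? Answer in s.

Cap-side area A_cap = π/4 × (251 mm)² = 49480 mm^2
Swept volume V = A × L; t = V / Q = A·L / Q

t ≈ 0.857 s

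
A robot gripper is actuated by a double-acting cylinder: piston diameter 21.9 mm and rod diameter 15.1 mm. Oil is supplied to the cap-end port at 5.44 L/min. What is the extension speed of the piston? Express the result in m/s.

v ≈ 0.241 m/s

Cap-side area A_cap = π/4 × (21.9 mm)² = 376.7 mm^2
v = Q / A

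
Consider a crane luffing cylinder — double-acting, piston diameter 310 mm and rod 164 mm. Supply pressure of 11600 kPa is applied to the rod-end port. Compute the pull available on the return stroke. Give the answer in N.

F ≈ 6.30e5 N

Rod-side annular area A_ann = π/4 × (310² − 164²) = 54350 mm^2
On retraction the pressure acts on the annular area (bore minus rod).
F = P × A_ann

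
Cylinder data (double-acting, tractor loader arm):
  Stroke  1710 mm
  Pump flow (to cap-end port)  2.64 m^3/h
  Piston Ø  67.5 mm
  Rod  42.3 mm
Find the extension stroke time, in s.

t ≈ 8.34 s

Cap-side area A_cap = π/4 × (67.5 mm)² = 3578 mm^2
Swept volume V = A × L; t = V / Q = A·L / Q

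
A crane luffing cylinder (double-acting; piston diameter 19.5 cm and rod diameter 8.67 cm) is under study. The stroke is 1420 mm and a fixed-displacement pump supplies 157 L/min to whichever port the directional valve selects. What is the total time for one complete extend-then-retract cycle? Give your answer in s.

t ≈ 29.2 s

Cap-side area A_cap = π/4 × (19.5 cm)² = 298.6 cm^2
Rod-side annular area A_ann = π/4 × (19.5² − 8.67²) = 239.6 cm^2
t_ext = A_cap·L/Q = 16.21 s
t_ret = A_ann·L/Q = 13.00 s
t_cycle = t_ext + t_ret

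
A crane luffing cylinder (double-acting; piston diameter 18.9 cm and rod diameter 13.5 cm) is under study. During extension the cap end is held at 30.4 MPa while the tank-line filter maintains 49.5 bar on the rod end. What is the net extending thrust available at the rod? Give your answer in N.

F ≈ 7.85e5 N

Cap-side area A_cap = π/4 × (18.9 cm)² = 280.6 cm^2
Rod-side annular area A_ann = π/4 × (18.9² − 13.5²) = 137.4 cm^2
Net thrust = P_cap·A_cap − P_rod·A_ann = 8.529e5 N − 68020 N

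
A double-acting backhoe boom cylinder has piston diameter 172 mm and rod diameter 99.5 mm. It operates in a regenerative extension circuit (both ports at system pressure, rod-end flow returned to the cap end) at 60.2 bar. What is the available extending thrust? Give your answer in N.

F ≈ 46800 N

With equal pressure on both faces, forces on the annular region cancel; the net push is pressure × rod cross-section.
Rod cross-section A_rod = π/4 × (99.5 mm)² = 7776 mm^2
F = P × A_rod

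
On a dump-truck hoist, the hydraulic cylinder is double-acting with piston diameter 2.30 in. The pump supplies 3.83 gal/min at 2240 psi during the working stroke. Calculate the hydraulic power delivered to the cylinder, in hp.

W ≈ 5.00 hp

Hydraulic power = P × Q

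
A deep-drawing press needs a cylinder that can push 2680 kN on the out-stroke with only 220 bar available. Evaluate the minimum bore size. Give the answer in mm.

Extension force acts on the full piston face: F = P × (π/4)D².
D = √(4F / (πP)) = √(4 × 2680 kN / (π × 220 bar))

D ≈ 394 mm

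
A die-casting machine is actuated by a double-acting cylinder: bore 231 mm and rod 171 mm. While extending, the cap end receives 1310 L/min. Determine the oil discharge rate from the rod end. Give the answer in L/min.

Cap-side area A_cap = π/4 × (231 mm)² = 41910 mm^2
Rod-side annular area A_ann = π/4 × (231² − 171²) = 18940 mm^2
Piston speed v = Q_in/A_cap; rod-end outflow Q_out = v × A_ann = Q_in × A_ann/A_cap.

Q_out ≈ 592 L/min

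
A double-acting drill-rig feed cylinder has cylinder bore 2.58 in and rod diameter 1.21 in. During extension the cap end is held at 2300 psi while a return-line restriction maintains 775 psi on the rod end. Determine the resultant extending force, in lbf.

F ≈ 8860 lbf

Cap-side area A_cap = π/4 × (2.58 in)² = 5.228 in^2
Rod-side annular area A_ann = π/4 × (2.58² − 1.21²) = 4.078 in^2
Net thrust = P_cap·A_cap − P_rod·A_ann = 12020 lbf − 3160 lbf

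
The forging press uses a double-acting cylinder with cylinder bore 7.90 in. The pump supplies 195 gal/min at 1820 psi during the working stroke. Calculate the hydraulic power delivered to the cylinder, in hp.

Hydraulic power = P × Q

W ≈ 207 hp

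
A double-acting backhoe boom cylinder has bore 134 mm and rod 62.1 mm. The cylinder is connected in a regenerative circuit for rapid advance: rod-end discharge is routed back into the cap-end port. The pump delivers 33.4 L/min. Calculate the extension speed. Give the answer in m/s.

v ≈ 0.184 m/s

In regeneration the rod-end outflow joins the pump flow into the cap end, so the net volume the pump must supply per unit advance equals the rod cross-section area.
Rod cross-section A_rod = π/4 × (62.1 mm)² = 3029 mm^2
v = Q_pump / A_rod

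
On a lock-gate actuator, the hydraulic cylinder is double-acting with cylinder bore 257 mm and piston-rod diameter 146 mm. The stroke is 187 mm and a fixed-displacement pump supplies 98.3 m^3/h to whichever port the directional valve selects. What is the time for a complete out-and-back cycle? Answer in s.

Cap-side area A_cap = π/4 × (257 mm)² = 51870 mm^2
Rod-side annular area A_ann = π/4 × (257² − 146²) = 35130 mm^2
t_ext = A_cap·L/Q = 0.3553 s
t_ret = A_ann·L/Q = 0.2406 s
t_cycle = t_ext + t_ret

t ≈ 0.596 s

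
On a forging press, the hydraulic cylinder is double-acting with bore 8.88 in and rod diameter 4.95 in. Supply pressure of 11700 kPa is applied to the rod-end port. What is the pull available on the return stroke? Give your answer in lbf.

F ≈ 72400 lbf

Rod-side annular area A_ann = π/4 × (8.88² − 4.95²) = 42.69 in^2
On retraction the pressure acts on the annular area (bore minus rod).
F = P × A_ann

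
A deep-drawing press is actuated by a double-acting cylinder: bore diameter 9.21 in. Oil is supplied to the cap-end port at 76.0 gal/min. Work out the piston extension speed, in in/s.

Cap-side area A_cap = π/4 × (9.21 in)² = 66.62 in^2
v = Q / A

v ≈ 4.39 in/s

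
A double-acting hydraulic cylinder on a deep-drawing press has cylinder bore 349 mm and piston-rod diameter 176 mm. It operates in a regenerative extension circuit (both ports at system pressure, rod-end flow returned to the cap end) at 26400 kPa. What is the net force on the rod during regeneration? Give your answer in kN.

F ≈ 642 kN

With equal pressure on both faces, forces on the annular region cancel; the net push is pressure × rod cross-section.
Rod cross-section A_rod = π/4 × (176 mm)² = 24330 mm^2
F = P × A_rod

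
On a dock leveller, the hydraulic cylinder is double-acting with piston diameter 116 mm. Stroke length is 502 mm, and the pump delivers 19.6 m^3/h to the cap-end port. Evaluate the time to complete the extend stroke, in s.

Cap-side area A_cap = π/4 × (116 mm)² = 10570 mm^2
Swept volume V = A × L; t = V / Q = A·L / Q

t ≈ 0.974 s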